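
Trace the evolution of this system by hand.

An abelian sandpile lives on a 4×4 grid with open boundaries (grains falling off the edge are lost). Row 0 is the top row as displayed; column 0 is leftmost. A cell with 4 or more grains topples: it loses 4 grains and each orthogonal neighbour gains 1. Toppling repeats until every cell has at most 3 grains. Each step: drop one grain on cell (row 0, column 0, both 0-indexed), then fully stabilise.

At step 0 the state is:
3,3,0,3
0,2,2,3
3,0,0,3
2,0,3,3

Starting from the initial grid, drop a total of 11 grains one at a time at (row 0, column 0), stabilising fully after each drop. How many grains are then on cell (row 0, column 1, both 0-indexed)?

2

gen 0: 3,3,0,3
0,2,2,3
3,0,0,3
2,0,3,3
gen 1: 1,0,1,3
1,3,2,3
3,0,0,3
2,0,3,3
gen 2: 2,0,1,3
1,3,2,3
3,0,0,3
2,0,3,3
gen 3: 3,0,1,3
1,3,2,3
3,0,0,3
2,0,3,3
gen 4: 0,1,1,3
2,3,2,3
3,0,0,3
2,0,3,3
gen 5: 1,1,1,3
2,3,2,3
3,0,0,3
2,0,3,3
gen 6: 2,1,1,3
2,3,2,3
3,0,0,3
2,0,3,3
gen 7: 3,1,1,3
2,3,2,3
3,0,0,3
2,0,3,3
gen 8: 0,2,1,3
3,3,2,3
3,0,0,3
2,0,3,3
gen 9: 1,2,1,3
3,3,2,3
3,0,0,3
2,0,3,3
gen 10: 2,2,1,3
3,3,2,3
3,0,0,3
2,0,3,3
gen 11: 3,2,1,3
3,3,2,3
3,0,0,3
2,0,3,3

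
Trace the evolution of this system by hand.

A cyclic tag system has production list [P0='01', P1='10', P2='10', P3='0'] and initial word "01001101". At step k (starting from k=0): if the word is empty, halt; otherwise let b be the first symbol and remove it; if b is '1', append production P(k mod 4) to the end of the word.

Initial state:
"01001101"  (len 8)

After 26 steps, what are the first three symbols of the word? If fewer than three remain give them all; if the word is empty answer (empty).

(empty)

step 0: "01001101"  (len 8)
step 1: "1001101"  (len 7)
step 2: "00110110"  (len 8)
step 3: "0110110"  (len 7)
step 4: "110110"  (len 6)
step 5: "1011001"  (len 7)
step 6: "01100110"  (len 8)
step 7: "1100110"  (len 7)
step 8: "1001100"  (len 7)
step 9: "00110001"  (len 8)
step 10: "0110001"  (len 7)
step 11: "110001"  (len 6)
step 12: "100010"  (len 6)
step 13: "0001001"  (len 7)
step 14: "001001"  (len 6)
step 15: "01001"  (len 5)
step 16: "1001"  (len 4)
step 17: "00101"  (len 5)
step 18: "0101"  (len 4)
step 19: "101"  (len 3)
step 20: "010"  (len 3)
step 21: "10"  (len 2)
step 22: "010"  (len 3)
step 23: "10"  (len 2)
step 24: "00"  (len 2)
step 25: "0"  (len 1)
step 26: (halted — word empty)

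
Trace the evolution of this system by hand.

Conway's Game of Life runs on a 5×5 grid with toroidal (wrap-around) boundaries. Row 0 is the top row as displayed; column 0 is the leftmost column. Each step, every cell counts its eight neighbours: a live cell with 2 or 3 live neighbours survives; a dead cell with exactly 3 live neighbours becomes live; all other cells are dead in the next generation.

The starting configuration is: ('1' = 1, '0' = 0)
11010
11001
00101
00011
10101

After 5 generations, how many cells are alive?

step 0: 11010
11001
00101
00011
10101
step 1: 00010
00000
01100
01100
00100
step 2: 00000
00100
01100
00010
01110
step 3: 01010
01100
01110
00010
00110
step 4: 01010
10000
01010
01001
00011
step 5: 10110
11001
01101
00001
00011

12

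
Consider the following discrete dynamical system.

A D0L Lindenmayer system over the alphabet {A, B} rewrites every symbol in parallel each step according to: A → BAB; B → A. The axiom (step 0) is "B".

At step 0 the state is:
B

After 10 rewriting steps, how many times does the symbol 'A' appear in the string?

k=0  B
k=1  A
k=2  BAB
k=3  ABABA
k=4  BABABABABAB
k=5  ABABABABABABABABABABA
k=6  BABABABABABABABABABABABABABABABABABABABABAB
k=7  ABABABABABABABABABABABABABABABABABABABABABABABABABABABABABABABABABABABABABABABABABABA
k=8  BABABABABABABABABABABABABABABABABABABABABABABABABABABABABA…ABABABABABABABABABABABABABABABABABABABABABABABABABABABABAB  (len 171)
k=9  ABABABABABABABABABABABABABABABABABABABABABABABABABABABABAB…BABABABABABABABABABABABABABABABABABABABABABABABABABABABABA  (len 341)
k=10  BABABABABABABABABABABABABABABABABABABABABABABABABABABABABA…ABABABABABABABABABABABABABABABABABABABABABABABABABABABABAB  (len 683)

341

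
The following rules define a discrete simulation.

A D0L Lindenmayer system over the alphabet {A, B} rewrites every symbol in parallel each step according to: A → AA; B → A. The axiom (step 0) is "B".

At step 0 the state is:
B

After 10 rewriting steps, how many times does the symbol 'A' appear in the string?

step 0: B
step 1: A
step 2: AA
step 3: AAAA
step 4: AAAAAAAA
step 5: AAAAAAAAAAAAAAAA
step 6: AAAAAAAAAAAAAAAAAAAAAAAAAAAAAAAA
step 7: AAAAAAAAAAAAAAAAAAAAAAAAAAAAAAAAAAAAAAAAAAAAAAAAAAAAAAAAAAAAAAAA
step 8: AAAAAAAAAAAAAAAAAAAAAAAAAAAAAAAAAAAAAAAAAAAAAAAAAAAAAAAAAA…AAAAAAAAAAAAAAAAAAAAAAAAAAAAAAAAAAAAAAAAAAAAAAAAAAAAAAAAAA  (len 128)
step 9: AAAAAAAAAAAAAAAAAAAAAAAAAAAAAAAAAAAAAAAAAAAAAAAAAAAAAAAAAA…AAAAAAAAAAAAAAAAAAAAAAAAAAAAAAAAAAAAAAAAAAAAAAAAAAAAAAAAAA  (len 256)
step 10: AAAAAAAAAAAAAAAAAAAAAAAAAAAAAAAAAAAAAAAAAAAAAAAAAAAAAAAAAA…AAAAAAAAAAAAAAAAAAAAAAAAAAAAAAAAAAAAAAAAAAAAAAAAAAAAAAAAAA  (len 512)

512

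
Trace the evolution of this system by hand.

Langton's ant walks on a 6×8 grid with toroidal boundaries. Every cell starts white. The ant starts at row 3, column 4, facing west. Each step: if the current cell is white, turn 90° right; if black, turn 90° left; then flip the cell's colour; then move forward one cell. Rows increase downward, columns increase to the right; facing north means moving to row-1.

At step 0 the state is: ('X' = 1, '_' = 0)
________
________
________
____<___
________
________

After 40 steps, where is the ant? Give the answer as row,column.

3,6

k=0  ________
________
________
____<___
________
________
k=1  ________
________
____^___
____X___
________
________
k=2  ________
________
____X>__
____X___
________
________
k=3  ________
________
____XX__
____Xv__
________
________
k=4  ________
________
____XX__
____<X__
________
________
k=5  ________
________
____XX__
_____X__
____v___
________
k=6  ________
________
____XX__
_____X__
___<X___
________
k=7  ________
________
____XX__
___^_X__
___XX___
________
k=8  ________
________
____XX__
___X>X__
___XX___
________
k=9  ________
________
____XX__
___XXX__
___Xv___
________
k=10  ________
________
____XX__
___XXX__
___X_>__
________
k=11  ________
________
____XX__
___XXX__
___X_X__
_____v__
k=12  ________
________
____XX__
___XXX__
___X_X__
____<X__
k=13  ________
________
____XX__
___XXX__
___X^X__
____XX__
k=14  ________
________
____XX__
___XXX__
___XX>__
____XX__
k=15  ________
________
____XX__
___XX^__
___XX___
____XX__
k=16  ________
________
____XX__
___X<___
___XX___
____XX__
k=17  ________
________
____XX__
___X____
___Xv___
____XX__
k=18  ________
________
____XX__
___X____
___X_>__
____XX__
k=19  ________
________
____XX__
___X____
___X_X__
____Xv__
k=20  ________
________
____XX__
___X____
___X_X__
____X_>_
k=21  ______v_
________
____XX__
___X____
___X_X__
____X_X_
k=22  _____<X_
________
____XX__
___X____
___X_X__
____X_X_
k=23  _____XX_
________
____XX__
___X____
___X_X__
____X^X_
k=24  _____XX_
________
____XX__
___X____
___X_X__
____XX>_
k=25  _____XX_
________
____XX__
___X____
___X_X^_
____XX__
k=26  _____XX_
________
____XX__
___X____
___X_XX>
____XX__
k=27  _____XX_
________
____XX__
___X____
___X_XXX
____XX_v
k=28  _____XX_
________
____XX__
___X____
___X_XXX
____XX<X
k=29  _____XX_
________
____XX__
___X____
___X_X^X
____XXXX
k=30  _____XX_
________
____XX__
___X____
___X_<_X
____XXXX
k=31  _____XX_
________
____XX__
___X____
___X___X
____XvXX
k=32  _____XX_
________
____XX__
___X____
___X___X
____X_>X
k=33  _____XX_
________
____XX__
___X____
___X__^X
____X__X
k=34  _____XX_
________
____XX__
___X____
___X__X>
____X__X
k=35  _____XX_
________
____XX__
___X___^
___X__X_
____X__X
k=36  _____XX_
________
____XX__
>__X___X
___X__X_
____X__X
k=37  _____XX_
________
____XX__
X__X___X
v__X__X_
____X__X
k=38  _____XX_
________
____XX__
X__X___X
X__X__X<
____X__X
k=39  _____XX_
________
____XX__
X__X___^
X__X__XX
____X__X
k=40  _____XX_
________
____XX__
X__X__<_
X__X__XX
____X__X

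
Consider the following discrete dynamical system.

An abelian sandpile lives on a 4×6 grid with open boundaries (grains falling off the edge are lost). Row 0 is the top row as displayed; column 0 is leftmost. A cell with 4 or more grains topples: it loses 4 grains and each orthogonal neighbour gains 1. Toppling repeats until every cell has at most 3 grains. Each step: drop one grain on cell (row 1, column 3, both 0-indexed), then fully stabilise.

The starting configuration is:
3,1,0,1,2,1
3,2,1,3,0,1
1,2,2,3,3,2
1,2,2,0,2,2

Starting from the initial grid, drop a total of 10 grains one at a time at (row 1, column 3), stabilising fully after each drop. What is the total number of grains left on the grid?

48

step 0: 3,1,0,1,2,1
3,2,1,3,0,1
1,2,2,3,3,2
1,2,2,0,2,2
step 1: 3,1,0,2,2,1
3,2,2,1,2,1
1,2,3,1,0,3
1,2,2,1,3,2
step 2: 3,1,0,2,2,1
3,2,2,2,2,1
1,2,3,1,0,3
1,2,2,1,3,2
step 3: 3,1,0,2,2,1
3,2,2,3,2,1
1,2,3,1,0,3
1,2,2,1,3,2
step 4: 3,1,0,3,2,1
3,2,3,0,3,1
1,2,3,2,0,3
1,2,2,1,3,2
step 5: 3,1,0,3,2,1
3,2,3,1,3,1
1,2,3,2,0,3
1,2,2,1,3,2
step 6: 3,1,0,3,2,1
3,2,3,2,3,1
1,2,3,2,0,3
1,2,2,1,3,2
step 7: 3,1,0,3,2,1
3,2,3,3,3,1
1,2,3,2,0,3
1,2,2,1,3,2
step 8: 3,1,2,2,0,2
3,3,2,0,2,2
1,3,1,1,2,3
1,2,3,2,3,2
step 9: 3,1,2,2,0,2
3,3,2,1,2,2
1,3,1,1,2,3
1,2,3,2,3,2
step 10: 3,1,2,2,0,2
3,3,2,2,2,2
1,3,1,1,2,3
1,2,3,2,3,2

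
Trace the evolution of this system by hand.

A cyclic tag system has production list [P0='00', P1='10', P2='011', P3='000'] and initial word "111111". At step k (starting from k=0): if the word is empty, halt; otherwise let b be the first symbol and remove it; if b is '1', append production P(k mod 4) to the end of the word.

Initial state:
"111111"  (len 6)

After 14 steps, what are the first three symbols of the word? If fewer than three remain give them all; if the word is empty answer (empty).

000

gen 0: "111111"  (len 6)
gen 1: "1111100"  (len 7)
gen 2: "11110010"  (len 8)
gen 3: "1110010011"  (len 10)
gen 4: "110010011000"  (len 12)
gen 5: "1001001100000"  (len 13)
gen 6: "00100110000010"  (len 14)
gen 7: "0100110000010"  (len 13)
gen 8: "100110000010"  (len 12)
gen 9: "0011000001000"  (len 13)
gen 10: "011000001000"  (len 12)
gen 11: "11000001000"  (len 11)
gen 12: "1000001000000"  (len 13)
gen 13: "00000100000000"  (len 14)
gen 14: "0000100000000"  (len 13)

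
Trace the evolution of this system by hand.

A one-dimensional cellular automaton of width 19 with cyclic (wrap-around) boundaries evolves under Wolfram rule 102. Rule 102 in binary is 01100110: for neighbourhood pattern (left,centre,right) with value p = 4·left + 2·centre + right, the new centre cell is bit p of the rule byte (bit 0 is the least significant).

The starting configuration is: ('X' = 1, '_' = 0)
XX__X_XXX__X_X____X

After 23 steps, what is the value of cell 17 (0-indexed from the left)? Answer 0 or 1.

1

t=0: XX__X_XXX__X_X____X
t=1: _X_XXX__X_XXXX___X_
t=2: XXX__X_XXX___X__XX_
t=3: __X_XXX__X__XX_X_XX
t=4: _XXX__X_XX_X_XXXX_X
t=5: X__X_XXX_XXXX___XXX
t=6: X_XXX__XX___X__X___
t=7: XX__X_X_X__XX_XX__X
t=8: _X_XXXXXX_X_XX_X_X_
t=9: XXX_____XXXX_XXXXX_
t=10: __X____X___XX____XX
t=11: _XX___XX__X_X___X_X
t=12: X_X__X_X_XXXX__XXXX
t=13: XXX_XXXXX___X_X____
t=14: __XX____X__XXXX___X
t=15: _X_X___XX_X___X__XX
t=16: XXXX__X_XXX__XX_X_X
t=17: ___X_XXX__X_X_XXXX_
t=18: __XXX__X_XXXXX___X_
t=19: _X__X_XXX____X__XX_
t=20: XX_XXX__X___XX_X_X_
t=21: _XX__X_XX__X_XXXXXX
t=22: X_X_XXX_X_XXX_____X
t=23: XXXX__XXXX__X____X_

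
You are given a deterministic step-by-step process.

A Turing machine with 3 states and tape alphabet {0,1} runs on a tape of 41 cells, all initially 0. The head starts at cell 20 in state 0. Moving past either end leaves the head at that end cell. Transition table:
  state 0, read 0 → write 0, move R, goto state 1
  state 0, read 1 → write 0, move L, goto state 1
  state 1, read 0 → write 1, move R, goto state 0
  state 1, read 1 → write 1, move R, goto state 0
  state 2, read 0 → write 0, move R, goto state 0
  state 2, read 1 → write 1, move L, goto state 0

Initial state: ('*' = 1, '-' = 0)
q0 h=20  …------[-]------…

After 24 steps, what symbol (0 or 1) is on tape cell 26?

0

step 0: q0 h=20  …------[-]------…
step 1: q1 h=21  …------[-]------…
step 2: q0 h=22  …-----*[-]------…
step 3: q1 h=23  …----*-[-]------…
step 4: q0 h=24  …---*-*[-]------…
step 5: q1 h=25  …--*-*-[-]------…
step 6: q0 h=26  …-*-*-*[-]------…
step 7: q1 h=27  …*-*-*-[-]------…
step 8: q0 h=28  …-*-*-*[-]------…
step 9: q1 h=29  …*-*-*-[-]------…
step 10: q0 h=30  …-*-*-*[-]------…
step 11: q1 h=31  …*-*-*-[-]------…
step 12: q0 h=32  …-*-*-*[-]------…
step 13: q1 h=33  …*-*-*-[-]------…
step 14: q0 h=34  …-*-*-*[-]------|
step 15: q1 h=35  …*-*-*-[-]-----|
step 16: q0 h=36  …-*-*-*[-]----|
step 17: q1 h=37  …*-*-*-[-]---|
step 18: q0 h=38  …-*-*-*[-]--|
step 19: q1 h=39  …*-*-*-[-]-|
step 20: q0 h=40  …-*-*-*[-]|
step 21: q1 h=40  …-*-*-*[-]|
step 22: q0 h=40  …-*-*-*[*]|
step 23: q1 h=39  …*-*-*-[*]-|
step 24: q0 h=40  …-*-*-*[-]|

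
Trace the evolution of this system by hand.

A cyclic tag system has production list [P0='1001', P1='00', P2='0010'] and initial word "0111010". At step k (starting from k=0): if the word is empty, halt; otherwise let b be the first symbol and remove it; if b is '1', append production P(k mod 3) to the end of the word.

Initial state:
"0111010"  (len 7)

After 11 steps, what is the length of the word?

10

[0] "0111010"  (len 7)
[1] "111010"  (len 6)
[2] "1101000"  (len 7)
[3] "1010000010"  (len 10)
[4] "0100000101001"  (len 13)
[5] "100000101001"  (len 12)
[6] "000001010010010"  (len 15)
[7] "00001010010010"  (len 14)
[8] "0001010010010"  (len 13)
[9] "001010010010"  (len 12)
[10] "01010010010"  (len 11)
[11] "1010010010"  (len 10)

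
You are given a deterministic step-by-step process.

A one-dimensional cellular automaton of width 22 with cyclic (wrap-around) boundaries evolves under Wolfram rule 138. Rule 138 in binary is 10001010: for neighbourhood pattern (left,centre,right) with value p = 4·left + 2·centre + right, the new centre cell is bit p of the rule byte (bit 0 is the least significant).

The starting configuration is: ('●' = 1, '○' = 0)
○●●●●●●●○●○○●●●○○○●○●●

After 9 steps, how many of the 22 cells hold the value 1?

t=0: ○●●●●●●●○●○○●●●○○○●○●●
t=1: ○●●●●●●○○○○●●●○○○●○○●○
t=2: ●●●●●●○○○○●●●○○○●○○●○○
t=3: ●●●●●○○○○●●●○○○●○○●○○●
t=4: ●●●●○○○○●●●○○○●○○●○○●●
t=5: ●●●○○○○●●●○○○●○○●○○●●●
t=6: ●●○○○○●●●○○○●○○●○○●●●●
t=7: ●○○○○●●●○○○●○○●○○●●●●●
t=8: ○○○○●●●○○○●○○●○○●●●●●●
t=9: ○○○●●●○○○●○○●○○●●●●●●○

11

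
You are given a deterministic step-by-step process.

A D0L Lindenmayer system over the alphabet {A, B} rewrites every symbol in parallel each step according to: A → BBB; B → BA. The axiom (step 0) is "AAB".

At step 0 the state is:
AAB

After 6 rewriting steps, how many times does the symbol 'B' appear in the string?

337

step 0: AAB
step 1: BBBBBBBA
step 2: BABABABABABABABBB
step 3: BABBBBABBBBABBBBABBBBABBBBABBBBABBBBABABA
step 4: BABBBBABABABABBBBABABABABBBBABABABABBBBABABABABBBBABABABABBBBABABABABBBBABABABABBBBABBBBABBB
step 5: BABBBBABABABABBBBABBBBABBBBABBBBABABABABBBBABBBBABBBBABBBB…ABBBBABABABABBBBABBBBABBBBABBBBABABABABBBBABABABABBBBABABA  (len 215)
step 6: BABBBBABABABABBBBABBBBABBBBABBBBABABABABBBBABABABABBBBABAB…BBABBBBABBBBABABABABBBBABBBBABBBBABBBBABABABABBBBABBBBABBB  (len 491)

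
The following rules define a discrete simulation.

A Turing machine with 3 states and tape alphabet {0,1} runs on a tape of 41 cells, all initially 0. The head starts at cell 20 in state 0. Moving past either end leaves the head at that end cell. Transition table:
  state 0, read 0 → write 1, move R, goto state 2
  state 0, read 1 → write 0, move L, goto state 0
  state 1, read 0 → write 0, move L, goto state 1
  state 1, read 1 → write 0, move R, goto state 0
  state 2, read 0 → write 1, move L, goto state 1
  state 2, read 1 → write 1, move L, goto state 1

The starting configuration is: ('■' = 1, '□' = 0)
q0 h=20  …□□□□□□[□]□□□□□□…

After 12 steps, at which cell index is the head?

[0] q0 h=20  …□□□□□□[□]□□□□□□…
[1] q2 h=21  …□□□□□■[□]□□□□□□…
[2] q1 h=20  …□□□□□□[■]■□□□□□…
[3] q0 h=21  …□□□□□□[■]□□□□□□…
[4] q0 h=20  …□□□□□□[□]□□□□□□…
[5] q2 h=21  …□□□□□■[□]□□□□□□…
[6] q1 h=20  …□□□□□□[■]■□□□□□…
[7] q0 h=21  …□□□□□□[■]□□□□□□…
[8] q0 h=20  …□□□□□□[□]□□□□□□…
[9] q2 h=21  …□□□□□■[□]□□□□□□…
[10] q1 h=20  …□□□□□□[■]■□□□□□…
[11] q0 h=21  …□□□□□□[■]□□□□□□…
[12] q0 h=20  …□□□□□□[□]□□□□□□…

20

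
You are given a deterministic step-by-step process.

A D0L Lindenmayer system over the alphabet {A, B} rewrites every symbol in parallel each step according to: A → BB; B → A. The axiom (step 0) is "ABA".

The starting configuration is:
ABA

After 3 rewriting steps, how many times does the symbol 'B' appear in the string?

k=0  ABA
k=1  BBABB
k=2  AABBAA
k=3  BBBBAABBBB

8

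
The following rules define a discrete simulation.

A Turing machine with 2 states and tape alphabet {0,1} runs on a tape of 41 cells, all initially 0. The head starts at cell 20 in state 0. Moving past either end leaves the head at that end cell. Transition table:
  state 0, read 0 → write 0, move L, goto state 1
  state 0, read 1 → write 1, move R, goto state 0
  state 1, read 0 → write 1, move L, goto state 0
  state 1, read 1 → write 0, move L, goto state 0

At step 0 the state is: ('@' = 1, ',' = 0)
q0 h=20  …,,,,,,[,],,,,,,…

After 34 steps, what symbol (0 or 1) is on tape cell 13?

0) q0 h=20  …,,,,,,[,],,,,,,…
1) q1 h=19  …,,,,,,[,],,,,,,…
2) q0 h=18  …,,,,,,[,]@,,,,,…
3) q1 h=17  …,,,,,,[,],@,,,,…
4) q0 h=16  …,,,,,,[,]@,@,,,…
5) q1 h=15  …,,,,,,[,],@,@,,…
6) q0 h=14  …,,,,,,[,]@,@,@,…
7) q1 h=13  …,,,,,,[,],@,@,@…
8) q0 h=12  …,,,,,,[,]@,@,@,…
9) q1 h=11  …,,,,,,[,],@,@,@…
10) q0 h=10  …,,,,,,[,]@,@,@,…
11) q1 h= 9  …,,,,,,[,],@,@,@…
12) q0 h= 8  …,,,,,,[,]@,@,@,…
13) q1 h= 7  …,,,,,,[,],@,@,@…
14) q0 h= 6  |,,,,,,[,]@,@,@,…
15) q1 h= 5  |,,,,,[,],@,@,@…
16) q0 h= 4  |,,,,[,]@,@,@,…
17) q1 h= 3  |,,,[,],@,@,@…
18) q0 h= 2  |,,[,]@,@,@,…
19) q1 h= 1  |,[,],@,@,@…
20) q0 h= 0  |[,]@,@,@,…
21) q1 h= 0  |[,]@,@,@,…
22) q0 h= 0  |[@]@,@,@,…
23) q0 h= 1  |@[@],@,@,@…
24) q0 h= 2  |@@[,]@,@,@,…
25) q1 h= 1  |@[@],@,@,@…
26) q0 h= 0  |[@],,@,@,…
27) q0 h= 1  |@[,],@,@,@…
28) q1 h= 0  |[@],,@,@,…
29) q0 h= 0  |[,],,@,@,…
30) q1 h= 0  |[,],,@,@,…
31) q0 h= 0  |[@],,@,@,…
32) q0 h= 1  |@[,],@,@,@…
33) q1 h= 0  |[@],,@,@,…
34) q0 h= 0  |[,],,@,@,…

1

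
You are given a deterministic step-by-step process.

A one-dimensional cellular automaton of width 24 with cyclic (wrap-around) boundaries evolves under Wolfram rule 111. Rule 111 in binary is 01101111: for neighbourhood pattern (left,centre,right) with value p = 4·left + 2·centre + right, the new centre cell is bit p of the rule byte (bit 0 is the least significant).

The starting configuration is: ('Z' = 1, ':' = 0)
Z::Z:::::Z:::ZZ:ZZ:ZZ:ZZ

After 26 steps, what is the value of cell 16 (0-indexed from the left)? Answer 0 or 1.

0

0) Z::Z:::::Z:::ZZ:ZZ:ZZ:ZZ
1) Z:ZZ:ZZZZZ:ZZZZZZZZZZZZ:
2) ZZZZZZ:::ZZZ::::::::::ZZ
3) :::::Z:ZZZ:Z:ZZZZZZZZZZ:
4) ZZZZZZZZ:ZZZZZ::::::::Z:
5) Z::::::ZZZ:::Z:ZZZZZZZZZ
6) Z:ZZZZZZ:Z:ZZZZZ::::::::
7) ZZZ::::ZZZZZ:::Z:ZZZZZZZ
8) ::Z:ZZZZ:::Z:ZZZZZ::::::
9) ZZZZZ::Z:ZZZZZ:::Z:ZZZZZ
10) ::::Z:ZZZZ:::Z:ZZZZZ::::
11) ZZZZZZZ::Z:ZZZZZ:::Z:ZZZ
12) ::::::Z:ZZZZ:::Z:ZZZZZ::
13) ZZZZZZZZZ::Z:ZZZZZ:::Z:Z
14) ::::::::Z:ZZZZ:::Z:ZZZZZ
15) :ZZZZZZZZZZ::Z:ZZZZZ:::Z
16) ZZ::::::::Z:ZZZZ:::Z:ZZZ
17) :Z:ZZZZZZZZZZ::Z:ZZZZZ::
18) ZZZZ::::::::Z:ZZZZ:::Z:Z
19) :::Z:ZZZZZZZZZZ::Z:ZZZZZ
20) :ZZZZZ::::::::Z:ZZZZ:::Z
21) ZZ:::Z:ZZZZZZZZZZ::Z:ZZZ
22) :Z:ZZZZZ::::::::Z:ZZZZ::
23) ZZZZ:::Z:ZZZZZZZZZZ::Z:Z
24) :::Z:ZZZZZ::::::::Z:ZZZZ
25) :ZZZZZ:::Z:ZZZZZZZZZZ::Z
26) ZZ:::Z:ZZZZZ::::::::Z:ZZ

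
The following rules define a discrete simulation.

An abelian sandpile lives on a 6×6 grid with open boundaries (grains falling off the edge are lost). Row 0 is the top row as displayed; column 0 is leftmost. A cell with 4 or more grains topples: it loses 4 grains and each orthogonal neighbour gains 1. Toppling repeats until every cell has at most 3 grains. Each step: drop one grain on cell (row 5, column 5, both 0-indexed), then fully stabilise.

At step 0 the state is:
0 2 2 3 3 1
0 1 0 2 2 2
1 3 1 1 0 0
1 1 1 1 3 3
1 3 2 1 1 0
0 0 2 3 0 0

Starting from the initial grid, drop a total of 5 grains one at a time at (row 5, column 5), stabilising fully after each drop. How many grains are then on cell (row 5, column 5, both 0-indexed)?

1

k=0  0 2 2 3 3 1
0 1 0 2 2 2
1 3 1 1 0 0
1 1 1 1 3 3
1 3 2 1 1 0
0 0 2 3 0 0
k=1  0 2 2 3 3 1
0 1 0 2 2 2
1 3 1 1 0 0
1 1 1 1 3 3
1 3 2 1 1 0
0 0 2 3 0 1
k=2  0 2 2 3 3 1
0 1 0 2 2 2
1 3 1 1 0 0
1 1 1 1 3 3
1 3 2 1 1 0
0 0 2 3 0 2
k=3  0 2 2 3 3 1
0 1 0 2 2 2
1 3 1 1 0 0
1 1 1 1 3 3
1 3 2 1 1 0
0 0 2 3 0 3
k=4  0 2 2 3 3 1
0 1 0 2 2 2
1 3 1 1 0 0
1 1 1 1 3 3
1 3 2 1 1 1
0 0 2 3 1 0
k=5  0 2 2 3 3 1
0 1 0 2 2 2
1 3 1 1 0 0
1 1 1 1 3 3
1 3 2 1 1 1
0 0 2 3 1 1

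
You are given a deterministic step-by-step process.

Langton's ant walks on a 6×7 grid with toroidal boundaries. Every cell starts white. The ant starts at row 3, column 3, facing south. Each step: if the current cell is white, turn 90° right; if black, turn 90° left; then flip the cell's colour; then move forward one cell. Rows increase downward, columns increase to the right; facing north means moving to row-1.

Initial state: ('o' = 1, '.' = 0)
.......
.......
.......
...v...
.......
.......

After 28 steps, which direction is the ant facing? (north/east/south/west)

k=0  .......
.......
.......
...v...
.......
.......
k=1  .......
.......
.......
..<o...
.......
.......
k=2  .......
.......
..^....
..oo...
.......
.......
k=3  .......
.......
..o>...
..oo...
.......
.......
k=4  .......
.......
..oo...
..ov...
.......
.......
k=5  .......
.......
..oo...
..o.>..
.......
.......
k=6  .......
.......
..oo...
..o.o..
....v..
.......
k=7  .......
.......
..oo...
..o.o..
...<o..
.......
k=8  .......
.......
..oo...
..o^o..
...oo..
.......
k=9  .......
.......
..oo...
..oo>..
...oo..
.......
k=10  .......
.......
..oo^..
..oo...
...oo..
.......
k=11  .......
.......
..ooo>.
..oo...
...oo..
.......
k=12  .......
.......
..oooo.
..oo.v.
...oo..
.......
k=13  .......
.......
..oooo.
..oo<o.
...oo..
.......
k=14  .......
.......
..oo^o.
..oooo.
...oo..
.......
k=15  .......
.......
..o<.o.
..oooo.
...oo..
.......
k=16  .......
.......
..o..o.
..ovoo.
...oo..
.......
k=17  .......
.......
..o..o.
..o.>o.
...oo..
.......
k=18  .......
.......
..o.^o.
..o..o.
...oo..
.......
k=19  .......
.......
..o.o>.
..o..o.
...oo..
.......
k=20  .......
.....^.
..o.o..
..o..o.
...oo..
.......
k=21  .......
.....o>
..o.o..
..o..o.
...oo..
.......
k=22  .......
.....oo
..o.o.v
..o..o.
...oo..
.......
k=23  .......
.....oo
..o.o<o
..o..o.
...oo..
.......
k=24  .......
.....^o
..o.ooo
..o..o.
...oo..
.......
k=25  .......
....<.o
..o.ooo
..o..o.
...oo..
.......
k=26  ....^..
....o.o
..o.ooo
..o..o.
...oo..
.......
k=27  ....o>.
....o.o
..o.ooo
..o..o.
...oo..
.......
k=28  ....oo.
....ovo
..o.ooo
..o..o.
...oo..
.......

south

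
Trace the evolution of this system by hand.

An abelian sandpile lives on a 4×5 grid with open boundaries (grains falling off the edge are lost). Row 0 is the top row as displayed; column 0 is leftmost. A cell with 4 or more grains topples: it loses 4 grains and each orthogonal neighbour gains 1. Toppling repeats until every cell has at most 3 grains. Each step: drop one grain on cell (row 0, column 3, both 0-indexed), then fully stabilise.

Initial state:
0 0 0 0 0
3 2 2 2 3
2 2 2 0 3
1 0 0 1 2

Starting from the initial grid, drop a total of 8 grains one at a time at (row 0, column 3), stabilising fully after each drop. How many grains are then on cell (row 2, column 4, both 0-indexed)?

0

gen 0: 0 0 0 0 0
3 2 2 2 3
2 2 2 0 3
1 0 0 1 2
gen 1: 0 0 0 1 0
3 2 2 2 3
2 2 2 0 3
1 0 0 1 2
gen 2: 0 0 0 2 0
3 2 2 2 3
2 2 2 0 3
1 0 0 1 2
gen 3: 0 0 0 3 0
3 2 2 2 3
2 2 2 0 3
1 0 0 1 2
gen 4: 0 0 1 0 1
3 2 2 3 3
2 2 2 0 3
1 0 0 1 2
gen 5: 0 0 1 1 1
3 2 2 3 3
2 2 2 0 3
1 0 0 1 2
gen 6: 0 0 1 2 1
3 2 2 3 3
2 2 2 0 3
1 0 0 1 2
gen 7: 0 0 1 3 1
3 2 2 3 3
2 2 2 0 3
1 0 0 1 2
gen 8: 0 0 2 1 3
3 2 3 1 1
2 2 2 2 0
1 0 0 1 3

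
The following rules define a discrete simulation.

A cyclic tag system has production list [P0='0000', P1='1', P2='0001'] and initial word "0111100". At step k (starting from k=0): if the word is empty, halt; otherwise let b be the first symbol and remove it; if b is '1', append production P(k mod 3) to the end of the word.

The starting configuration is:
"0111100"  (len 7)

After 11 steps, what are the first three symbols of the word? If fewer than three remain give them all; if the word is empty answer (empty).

step 0: "0111100"  (len 7)
step 1: "111100"  (len 6)
step 2: "111001"  (len 6)
step 3: "110010001"  (len 9)
step 4: "100100010000"  (len 12)
step 5: "001000100001"  (len 12)
step 6: "01000100001"  (len 11)
step 7: "1000100001"  (len 10)
step 8: "0001000011"  (len 10)
step 9: "001000011"  (len 9)
step 10: "01000011"  (len 8)
step 11: "1000011"  (len 7)

100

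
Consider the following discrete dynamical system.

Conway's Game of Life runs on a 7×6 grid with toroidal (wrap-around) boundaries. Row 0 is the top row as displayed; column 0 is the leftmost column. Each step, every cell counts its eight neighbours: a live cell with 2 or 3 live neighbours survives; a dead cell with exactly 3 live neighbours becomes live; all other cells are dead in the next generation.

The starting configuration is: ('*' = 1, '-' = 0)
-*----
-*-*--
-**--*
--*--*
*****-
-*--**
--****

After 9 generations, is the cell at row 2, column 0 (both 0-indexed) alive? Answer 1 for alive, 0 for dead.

0) -*----
-*-*--
-**--*
--*--*
*****-
-*--**
--****
1) **----
-*----
-*-**-
-----*
------
------
-***-*
2) ------
-*----
*-*-*-
----*-
------
--*---
-**---
3) -**---
-*----
-*-*-*
---*-*
------
-**---
-**---
4) *-----
-*----
------
*-*---
--*---
-**---
*--*--
5) **----
------
-*----
-*----
--**--
-***--
*-*---
6) **----
**----
------
-*----
---*--
------
*--*--
7) --*--*
**----
**----
------
------
------
**----
8) --*--*
--*--*
**----
------
------
------
**----
9) --*--*
--*--*
**----
------
------
------
**----

1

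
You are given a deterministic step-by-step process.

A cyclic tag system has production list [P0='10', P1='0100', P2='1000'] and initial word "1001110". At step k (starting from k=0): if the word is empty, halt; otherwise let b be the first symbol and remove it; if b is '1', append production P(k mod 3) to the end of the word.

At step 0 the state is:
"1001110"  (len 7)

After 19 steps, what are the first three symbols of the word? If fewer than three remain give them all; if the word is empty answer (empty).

0) "1001110"  (len 7)
1) "00111010"  (len 8)
2) "0111010"  (len 7)
3) "111010"  (len 6)
4) "1101010"  (len 7)
5) "1010100100"  (len 10)
6) "0101001001000"  (len 13)
7) "101001001000"  (len 12)
8) "010010010000100"  (len 15)
9) "10010010000100"  (len 14)
10) "001001000010010"  (len 15)
11) "01001000010010"  (len 14)
12) "1001000010010"  (len 13)
13) "00100001001010"  (len 14)
14) "0100001001010"  (len 13)
15) "100001001010"  (len 12)
16) "0000100101010"  (len 13)
17) "000100101010"  (len 12)
18) "00100101010"  (len 11)
19) "0100101010"  (len 10)

010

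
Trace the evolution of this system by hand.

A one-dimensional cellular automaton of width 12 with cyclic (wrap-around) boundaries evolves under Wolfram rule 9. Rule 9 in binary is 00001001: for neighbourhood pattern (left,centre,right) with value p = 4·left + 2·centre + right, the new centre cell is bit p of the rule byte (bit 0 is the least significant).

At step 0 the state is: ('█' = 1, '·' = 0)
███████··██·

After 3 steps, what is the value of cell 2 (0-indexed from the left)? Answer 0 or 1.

1

[0] ███████··██·
[1] █········█··
[2] ··██████····
[3] █·█······███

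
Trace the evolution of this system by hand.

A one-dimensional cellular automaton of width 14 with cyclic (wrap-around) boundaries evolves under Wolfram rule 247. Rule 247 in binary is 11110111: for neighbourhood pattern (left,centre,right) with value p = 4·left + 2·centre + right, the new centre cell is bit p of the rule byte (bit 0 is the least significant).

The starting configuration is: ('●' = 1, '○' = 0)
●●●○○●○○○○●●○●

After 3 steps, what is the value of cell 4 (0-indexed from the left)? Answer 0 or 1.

1

k=0  ●●●○○●○○○○●●○●
k=1  ●●●●●●●●●●○●●○
k=2  ○●●●●●●●●●●○●●
k=3  ●○●●●●●●●●●●○●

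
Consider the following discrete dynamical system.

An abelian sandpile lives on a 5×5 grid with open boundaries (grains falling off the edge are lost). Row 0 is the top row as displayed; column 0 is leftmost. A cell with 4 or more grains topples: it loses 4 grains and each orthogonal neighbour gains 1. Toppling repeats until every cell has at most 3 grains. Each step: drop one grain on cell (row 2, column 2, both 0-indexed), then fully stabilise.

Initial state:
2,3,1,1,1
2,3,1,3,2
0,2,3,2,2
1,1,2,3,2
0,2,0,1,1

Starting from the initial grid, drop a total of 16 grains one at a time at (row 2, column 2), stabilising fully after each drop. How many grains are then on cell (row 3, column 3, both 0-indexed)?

[0] 2,3,1,1,1
2,3,1,3,2
0,2,3,2,2
1,1,2,3,2
0,2,0,1,1
[1] 2,3,1,1,1
2,3,2,3,2
0,3,0,3,2
1,1,3,3,2
0,2,0,1,1
[2] 2,3,1,1,1
2,3,2,3,2
0,3,1,3,2
1,1,3,3,2
0,2,0,1,1
[3] 2,3,1,1,1
2,3,2,3,2
0,3,2,3,2
1,1,3,3,2
0,2,0,1,1
[4] 2,3,1,1,1
2,3,2,3,2
0,3,3,3,2
1,1,3,3,2
0,2,0,1,1
[5] 3,0,3,2,1
3,2,2,1,3
1,2,0,3,3
1,3,2,1,3
0,2,1,2,1
[6] 3,0,3,2,1
3,2,2,1,3
1,2,1,3,3
1,3,2,1,3
0,2,1,2,1
[7] 3,0,3,2,1
3,2,2,1,3
1,2,2,3,3
1,3,2,1,3
0,2,1,2,1
[8] 3,0,3,2,1
3,2,2,1,3
1,2,3,3,3
1,3,2,1,3
0,2,1,2,1
[9] 3,0,3,2,2
3,2,3,3,0
1,3,1,1,2
1,3,3,3,0
0,2,1,2,2
[10] 3,0,3,2,2
3,2,3,3,0
1,3,2,1,2
1,3,3,3,0
0,2,1,2,2
[11] 3,0,3,2,2
3,2,3,3,0
1,3,3,1,2
1,3,3,3,0
0,2,1,2,2
[12] 0,3,2,0,3
1,2,0,3,1
3,3,1,1,3
2,1,3,1,1
0,3,2,3,2
[13] 0,3,2,0,3
1,2,0,3,1
3,3,2,1,3
2,1,3,1,1
0,3,2,3,2
[14] 0,3,2,0,3
1,2,0,3,1
3,3,3,1,3
2,1,3,1,1
0,3,2,3,2
[15] 0,3,2,0,3
2,3,1,3,1
0,1,2,2,3
3,3,0,2,1
0,3,3,3,2
[16] 0,3,2,0,3
2,3,1,3,1
0,1,3,2,3
3,3,0,2,1
0,3,3,3,2

2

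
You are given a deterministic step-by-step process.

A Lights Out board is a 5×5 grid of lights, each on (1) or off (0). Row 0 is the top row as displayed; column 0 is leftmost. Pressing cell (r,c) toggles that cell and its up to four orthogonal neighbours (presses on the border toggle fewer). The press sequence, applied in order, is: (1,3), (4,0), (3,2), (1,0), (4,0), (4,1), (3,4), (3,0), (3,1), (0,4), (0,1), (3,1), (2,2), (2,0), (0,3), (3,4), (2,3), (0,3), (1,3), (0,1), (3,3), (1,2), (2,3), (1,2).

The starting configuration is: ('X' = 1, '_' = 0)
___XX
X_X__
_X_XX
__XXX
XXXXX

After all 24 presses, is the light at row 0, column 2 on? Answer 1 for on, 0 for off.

step 0: ___XX
X_X__
_X_XX
__XXX
XXXXX
step 1: ____X
X__XX
_X__X
__XXX
XXXXX
step 2: ____X
X__XX
_X__X
X_XXX
__XXX
step 3: ____X
X__XX
_XX_X
XX__X
___XX
step 4: X___X
_X_XX
XXX_X
XX__X
___XX
step 5: X___X
_X_XX
XXX_X
_X__X
XX_XX
step 6: X___X
_X_XX
XXX_X
____X
__XXX
step 7: X___X
_X_XX
XXX__
___X_
__XX_
step 8: X___X
_X_XX
_XX__
XX_X_
X_XX_
step 9: X___X
_X_XX
__X__
__XX_
XXXX_
step 10: X__X_
_X_X_
__X__
__XX_
XXXX_
step 11: _XXX_
___X_
__X__
__XX_
XXXX_
step 12: _XXX_
___X_
_XX__
XX_X_
X_XX_
step 13: _XXX_
__XX_
___X_
XXXX_
X_XX_
step 14: _XXX_
X_XX_
XX_X_
_XXX_
X_XX_
step 15: _X__X
X_X__
XX_X_
_XXX_
X_XX_
step 16: _X__X
X_X__
XX_XX
_XX_X
X_XXX
step 17: _X__X
X_XX_
XXX__
_XXXX
X_XXX
step 18: _XXX_
X_X__
XXX__
_XXXX
X_XXX
step 19: _XX__
X__XX
XXXX_
_XXXX
X_XXX
step 20: X____
XX_XX
XXXX_
_XXXX
X_XXX
step 21: X____
XX_XX
XXX__
_X___
X_X_X
step 22: X_X__
X_X_X
XX___
_X___
X_X_X
step 23: X_X__
X_XXX
XXXXX
_X_X_
X_X_X
step 24: X____
XX__X
XX_XX
_X_X_
X_X_X

0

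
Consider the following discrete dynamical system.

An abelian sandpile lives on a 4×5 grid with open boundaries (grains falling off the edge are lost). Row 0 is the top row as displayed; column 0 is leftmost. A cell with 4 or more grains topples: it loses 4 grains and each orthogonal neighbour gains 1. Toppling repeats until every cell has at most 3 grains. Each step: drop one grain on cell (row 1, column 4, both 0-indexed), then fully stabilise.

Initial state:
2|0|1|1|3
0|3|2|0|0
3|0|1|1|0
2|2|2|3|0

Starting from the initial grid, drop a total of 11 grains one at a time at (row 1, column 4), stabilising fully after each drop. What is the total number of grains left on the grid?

32

gen 0: 2|0|1|1|3
0|3|2|0|0
3|0|1|1|0
2|2|2|3|0
gen 1: 2|0|1|1|3
0|3|2|0|1
3|0|1|1|0
2|2|2|3|0
gen 2: 2|0|1|1|3
0|3|2|0|2
3|0|1|1|0
2|2|2|3|0
gen 3: 2|0|1|1|3
0|3|2|0|3
3|0|1|1|0
2|2|2|3|0
gen 4: 2|0|1|2|0
0|3|2|1|1
3|0|1|1|1
2|2|2|3|0
gen 5: 2|0|1|2|0
0|3|2|1|2
3|0|1|1|1
2|2|2|3|0
gen 6: 2|0|1|2|0
0|3|2|1|3
3|0|1|1|1
2|2|2|3|0
gen 7: 2|0|1|2|1
0|3|2|2|0
3|0|1|1|2
2|2|2|3|0
gen 8: 2|0|1|2|1
0|3|2|2|1
3|0|1|1|2
2|2|2|3|0
gen 9: 2|0|1|2|1
0|3|2|2|2
3|0|1|1|2
2|2|2|3|0
gen 10: 2|0|1|2|1
0|3|2|2|3
3|0|1|1|2
2|2|2|3|0
gen 11: 2|0|1|2|2
0|3|2|3|0
3|0|1|1|3
2|2|2|3|0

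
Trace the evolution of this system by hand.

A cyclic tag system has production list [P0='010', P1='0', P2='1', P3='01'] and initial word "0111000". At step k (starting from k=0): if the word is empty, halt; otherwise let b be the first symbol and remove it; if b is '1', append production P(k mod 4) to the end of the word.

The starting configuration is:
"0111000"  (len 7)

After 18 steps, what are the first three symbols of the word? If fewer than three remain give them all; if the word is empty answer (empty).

101

t=0: "0111000"  (len 7)
t=1: "111000"  (len 6)
t=2: "110000"  (len 6)
t=3: "100001"  (len 6)
t=4: "0000101"  (len 7)
t=5: "000101"  (len 6)
t=6: "00101"  (len 5)
t=7: "0101"  (len 4)
t=8: "101"  (len 3)
t=9: "01010"  (len 5)
t=10: "1010"  (len 4)
t=11: "0101"  (len 4)
t=12: "101"  (len 3)
t=13: "01010"  (len 5)
t=14: "1010"  (len 4)
t=15: "0101"  (len 4)
t=16: "101"  (len 3)
t=17: "01010"  (len 5)
t=18: "1010"  (len 4)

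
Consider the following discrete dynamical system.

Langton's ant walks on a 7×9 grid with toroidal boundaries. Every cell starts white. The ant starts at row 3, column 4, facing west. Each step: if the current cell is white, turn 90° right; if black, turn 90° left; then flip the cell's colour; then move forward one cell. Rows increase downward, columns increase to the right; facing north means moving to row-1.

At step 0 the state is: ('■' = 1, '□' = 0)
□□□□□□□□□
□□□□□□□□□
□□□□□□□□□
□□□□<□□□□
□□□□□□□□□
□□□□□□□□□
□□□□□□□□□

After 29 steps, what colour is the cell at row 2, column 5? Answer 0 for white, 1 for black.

1

0) □□□□□□□□□
□□□□□□□□□
□□□□□□□□□
□□□□<□□□□
□□□□□□□□□
□□□□□□□□□
□□□□□□□□□
1) □□□□□□□□□
□□□□□□□□□
□□□□^□□□□
□□□□■□□□□
□□□□□□□□□
□□□□□□□□□
□□□□□□□□□
2) □□□□□□□□□
□□□□□□□□□
□□□□■>□□□
□□□□■□□□□
□□□□□□□□□
□□□□□□□□□
□□□□□□□□□
3) □□□□□□□□□
□□□□□□□□□
□□□□■■□□□
□□□□■v□□□
□□□□□□□□□
□□□□□□□□□
□□□□□□□□□
4) □□□□□□□□□
□□□□□□□□□
□□□□■■□□□
□□□□<■□□□
□□□□□□□□□
□□□□□□□□□
□□□□□□□□□
5) □□□□□□□□□
□□□□□□□□□
□□□□■■□□□
□□□□□■□□□
□□□□v□□□□
□□□□□□□□□
□□□□□□□□□
6) □□□□□□□□□
□□□□□□□□□
□□□□■■□□□
□□□□□■□□□
□□□<■□□□□
□□□□□□□□□
□□□□□□□□□
7) □□□□□□□□□
□□□□□□□□□
□□□□■■□□□
□□□^□■□□□
□□□■■□□□□
□□□□□□□□□
□□□□□□□□□
8) □□□□□□□□□
□□□□□□□□□
□□□□■■□□□
□□□■>■□□□
□□□■■□□□□
□□□□□□□□□
□□□□□□□□□
9) □□□□□□□□□
□□□□□□□□□
□□□□■■□□□
□□□■■■□□□
□□□■v□□□□
□□□□□□□□□
□□□□□□□□□
10) □□□□□□□□□
□□□□□□□□□
□□□□■■□□□
□□□■■■□□□
□□□■□>□□□
□□□□□□□□□
□□□□□□□□□
11) □□□□□□□□□
□□□□□□□□□
□□□□■■□□□
□□□■■■□□□
□□□■□■□□□
□□□□□v□□□
□□□□□□□□□
12) □□□□□□□□□
□□□□□□□□□
□□□□■■□□□
□□□■■■□□□
□□□■□■□□□
□□□□<■□□□
□□□□□□□□□
13) □□□□□□□□□
□□□□□□□□□
□□□□■■□□□
□□□■■■□□□
□□□■^■□□□
□□□□■■□□□
□□□□□□□□□
14) □□□□□□□□□
□□□□□□□□□
□□□□■■□□□
□□□■■■□□□
□□□■■>□□□
□□□□■■□□□
□□□□□□□□□
15) □□□□□□□□□
□□□□□□□□□
□□□□■■□□□
□□□■■^□□□
□□□■■□□□□
□□□□■■□□□
□□□□□□□□□
16) □□□□□□□□□
□□□□□□□□□
□□□□■■□□□
□□□■<□□□□
□□□■■□□□□
□□□□■■□□□
□□□□□□□□□
17) □□□□□□□□□
□□□□□□□□□
□□□□■■□□□
□□□■□□□□□
□□□■v□□□□
□□□□■■□□□
□□□□□□□□□
18) □□□□□□□□□
□□□□□□□□□
□□□□■■□□□
□□□■□□□□□
□□□■□>□□□
□□□□■■□□□
□□□□□□□□□
19) □□□□□□□□□
□□□□□□□□□
□□□□■■□□□
□□□■□□□□□
□□□■□■□□□
□□□□■v□□□
□□□□□□□□□
20) □□□□□□□□□
□□□□□□□□□
□□□□■■□□□
□□□■□□□□□
□□□■□■□□□
□□□□■□>□□
□□□□□□□□□
21) □□□□□□□□□
□□□□□□□□□
□□□□■■□□□
□□□■□□□□□
□□□■□■□□□
□□□□■□■□□
□□□□□□v□□
22) □□□□□□□□□
□□□□□□□□□
□□□□■■□□□
□□□■□□□□□
□□□■□■□□□
□□□□■□■□□
□□□□□<■□□
23) □□□□□□□□□
□□□□□□□□□
□□□□■■□□□
□□□■□□□□□
□□□■□■□□□
□□□□■^■□□
□□□□□■■□□
24) □□□□□□□□□
□□□□□□□□□
□□□□■■□□□
□□□■□□□□□
□□□■□■□□□
□□□□■■>□□
□□□□□■■□□
25) □□□□□□□□□
□□□□□□□□□
□□□□■■□□□
□□□■□□□□□
□□□■□■^□□
□□□□■■□□□
□□□□□■■□□
26) □□□□□□□□□
□□□□□□□□□
□□□□■■□□□
□□□■□□□□□
□□□■□■■>□
□□□□■■□□□
□□□□□■■□□
27) □□□□□□□□□
□□□□□□□□□
□□□□■■□□□
□□□■□□□□□
□□□■□■■■□
□□□□■■□v□
□□□□□■■□□
28) □□□□□□□□□
□□□□□□□□□
□□□□■■□□□
□□□■□□□□□
□□□■□■■■□
□□□□■■<■□
□□□□□■■□□
29) □□□□□□□□□
□□□□□□□□□
□□□□■■□□□
□□□■□□□□□
□□□■□■^■□
□□□□■■■■□
□□□□□■■□□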